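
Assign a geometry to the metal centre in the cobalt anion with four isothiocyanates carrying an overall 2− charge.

tetrahedral

Each isothiocyanate is −1; balancing the −2 overall charge requires Co(II).
Co sits in group 9, so the d-electron count is 9 − 2 = 7.
With 4 monodentate ligands the coordination number is 4.
Isothiocyanate is a weak-field ligand.
For a high-spin 3d d⁷ ion with weak-field ligands the small Δₜ gives little square-planar CFSE advantage, so four ligands adopt the sterically favoured tetrahedral geometry.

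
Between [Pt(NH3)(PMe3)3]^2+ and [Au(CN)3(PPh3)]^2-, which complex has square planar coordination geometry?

[Pt(NH3)(PMe3)3]^2+

For [Pt(NH3)(PMe3)3]^2+: Ammonia is neutral; trimethylphosphine is neutral; balancing the +2 overall charge requires Pt(II). Pt sits in group 10, so the d-electron count is 10 − 2 = 8. A 5d d⁸ ion has a large crystal-field splitting; square planar leaves the high-energy d_{x²−y²} orbital empty and maximises CFSE. → square planar.
For [Au(CN)3(PPh3)]^2-: Ligand charges: each cyanide is −1; triphenylphosphine is neutral. With an overall charge of −2 the gold centre must be in the +1 oxidation state. Gold is a group-11 element; Au(I) is therefore d¹⁰. A d¹⁰ ion has no crystal-field stabilisation preference between square planar and tetrahedral, so four ligands adopt the sterically favoured tetrahedral geometry. → tetrahedral.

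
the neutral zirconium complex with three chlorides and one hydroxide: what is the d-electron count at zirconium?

d0

Ligand charges: each chloride is −1; each hydroxide is −1. With an overall charge of 0 the zirconium centre must be in the +4 oxidation state.
Group 4 minus oxidation state 4 gives a d⁰ configuration.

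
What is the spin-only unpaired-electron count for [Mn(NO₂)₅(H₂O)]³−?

1

Each nitro (N-bound nitrite) is −1; water is neutral; balancing the −3 overall charge requires Mn(II).
Manganese is a group-7 element; Mn(II) is therefore d⁵.
The spin state decides the count: Nitro (N-bound nitrite) is a strong-field ligand (high in the spectrochemical series) for a first-row metal, so the complex is low-spin.
An octahedral low-spin d⁵ ion is t₂g⁵e_g⁰, giving 1 unpaired electron.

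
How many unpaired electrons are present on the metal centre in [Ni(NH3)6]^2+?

2

Summing ligand charges against the +2 overall charge gives an oxidation state of +2 for nickel.
Ni sits in group 10, so the d-electron count is 10 − 2 = 8.
In an octahedral field the d⁸ configuration is t₂g⁶e_g² (only one arrangement possible), giving 2 unpaired electrons.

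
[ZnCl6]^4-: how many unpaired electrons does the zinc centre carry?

Each chloride is −1; balancing the −4 overall charge requires Zn(II).
Zinc is a group-12 element; Zn(II) is therefore d¹⁰.
In an octahedral field the d¹⁰ configuration is t₂g⁶e_g⁴, giving 0 unpaired electrons.

0 unpaired electrons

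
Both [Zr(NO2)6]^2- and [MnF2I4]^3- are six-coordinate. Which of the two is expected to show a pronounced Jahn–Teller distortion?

[MnF2I4]^3-

[Zr(NO2)6]^2-: Each nitro (N-bound nitrite) is −1; balancing the −2 overall charge requires Zr(IV). Zirconium is a group-4 element; Zr(IV) is therefore d⁰. The d⁰ configuration leaves the e_g set evenly filled (or empty) — no strong Jahn–Teller driving force.
[MnF2I4]^3-: Each fluoride is −1; each iodide is −1; balancing the −3 overall charge requires Mn(III). Manganese is a group-7 element; Mn(III) is therefore d⁴. Fluoride and iodide are weak-field ligands for a first-row metal, so the complex is high-spin. The t₂g³e_g¹ (high-spin) configuration has an unevenly filled e_g set; the Jahn–Teller theorem predicts a tetragonal distortion (typically axial elongation) to lift the degeneracy.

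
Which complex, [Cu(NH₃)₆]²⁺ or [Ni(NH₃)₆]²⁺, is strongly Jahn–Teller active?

[Cu(NH₃)₆]²⁺

[Cu(NH₃)₆]²⁺: Summing ligand charges against the +2 overall charge gives an oxidation state of +2 for copper. Copper is a group-11 element; Cu(II) is therefore d⁹. The t₂g⁶e_g³ configuration has an unevenly filled e_g set; the Jahn–Teller theorem predicts a tetragonal distortion (typically axial elongation) to lift the degeneracy.
[Ni(NH₃)₆]²⁺: Summing ligand charges against the +2 overall charge gives an oxidation state of +2 for nickel. Ni sits in group 10, so the d-electron count is 10 − 2 = 8. The d⁸ configuration leaves the e_g set evenly filled (or empty) — no strong Jahn–Teller driving force.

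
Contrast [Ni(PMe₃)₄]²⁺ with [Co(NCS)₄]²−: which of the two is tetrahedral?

[Co(NCS)₄]²−

For [Ni(PMe₃)₄]²⁺: Ligand charges: trimethylphosphine is neutral. With an overall charge of +2 the nickel centre must be in the +2 oxidation state. Nickel is a group-10 element; Ni(II) is therefore d⁸. Trimethylphosphine is a strong-field ligand (high in the spectrochemical series). A 3d d⁸ ion with strong-field ligands gains enough CFSE to favour square planar over tetrahedral. → square planar.
For [Co(NCS)₄]²−: Summing ligand charges against the −2 overall charge gives an oxidation state of +2 for cobalt. Co sits in group 9, so the d-electron count is 9 − 2 = 7. For a high-spin 3d d⁷ ion with weak-field ligands the small Δₜ gives little square-planar CFSE advantage, so four ligands adopt the sterically favoured tetrahedral geometry. → tetrahedral.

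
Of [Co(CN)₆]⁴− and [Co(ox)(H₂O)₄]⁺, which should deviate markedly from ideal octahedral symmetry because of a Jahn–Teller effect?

[Co(CN)₆]⁴−: Ligand charges: each cyanide is −1. With an overall charge of −4 the cobalt centre must be in the +2 oxidation state. Group 9 minus oxidation state 2 gives a d⁷ configuration. Cyanide is a strong-field ligand (high in the spectrochemical series) for a first-row metal, so the complex is low-spin. The t₂g⁶e_g¹ (low-spin) configuration has an unevenly filled e_g set; the Jahn–Teller theorem predicts a tetragonal distortion (typically axial elongation) to lift the degeneracy.
[Co(ox)(H₂O)₄]⁺: Each oxalate is −2; water is neutral; balancing the +1 overall charge requires Co(III). Group 9 minus oxidation state 3 gives a d⁶ configuration. Co(III) has an exceptionally large octahedral splitting and is low-spin with essentially every ligand except fluoride. The d⁶ configuration leaves the e_g set evenly filled (or empty) — no strong Jahn–Teller driving force.

[Co(CN)₆]⁴−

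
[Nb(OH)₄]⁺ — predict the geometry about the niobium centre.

tetrahedral

Summing ligand charges against the +1 overall charge gives an oxidation state of +5 for niobium.
Niobium is a group-5 element; Nb(V) is therefore d⁰.
Coordination number: 4.
A d⁰ ion has no crystal-field stabilisation preference between square planar and tetrahedral, so four ligands adopt the sterically favoured tetrahedral geometry.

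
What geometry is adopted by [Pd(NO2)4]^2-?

square planar

Summing ligand charges against the −2 overall charge gives an oxidation state of +2 for palladium.
Palladium is a group-10 element; Pd(II) is therefore d⁸.
Coordination number: 4.
A 4d d⁸ ion has a large crystal-field splitting; square planar leaves the high-energy d_{x²−y²} orbital empty and maximises CFSE.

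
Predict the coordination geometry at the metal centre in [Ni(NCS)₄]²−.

tetrahedral

Ligand charges: each isothiocyanate is −1. With an overall charge of −2 the nickel centre must be in the +2 oxidation state.
Nickel is a group-10 element; Ni(II) is therefore d⁸.
Coordination number: 4.
Isothiocyanate is a weak-field ligand.
With weak-field ligands the CFSE gain from square planar is small, so a 3d d⁸ ion takes the sterically preferred tetrahedral geometry.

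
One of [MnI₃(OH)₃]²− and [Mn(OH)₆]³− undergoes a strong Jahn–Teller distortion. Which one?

[MnI₃(OH)₃]²−: Ligand charges: each iodide is −1; each hydroxide is −1. With an overall charge of −2 the manganese centre must be in the +4 oxidation state. Group 7 minus oxidation state 4 gives a d³ configuration. The d³ configuration leaves the e_g set evenly filled (or empty) — no strong Jahn–Teller driving force.
[Mn(OH)₆]³−: Each hydroxide is −1; balancing the −3 overall charge requires Mn(III). Mn sits in group 7, so the d-electron count is 7 − 3 = 4. Hydroxide is a weak-field ligand for a first-row metal, so the complex is high-spin. The t₂g³e_g¹ (high-spin) configuration has an unevenly filled e_g set; the Jahn–Teller theorem predicts a tetragonal distortion (typically axial elongation) to lift the degeneracy.

[Mn(OH)₆]³−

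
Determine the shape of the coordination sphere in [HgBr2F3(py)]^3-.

octahedral

Each bromide is −1; each fluoride is −1; pyridine is neutral; balancing the −3 overall charge requires Hg(II).
Group 12 minus oxidation state 2 gives a d¹⁰ configuration.
Coordination number: 6.
Six donors around a single metal centre give an octahedral coordination sphere.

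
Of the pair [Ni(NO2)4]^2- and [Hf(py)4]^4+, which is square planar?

For [Ni(NO2)4]^2-: Summing ligand charges against the −2 overall charge gives an oxidation state of +2 for nickel. Group 10 minus oxidation state 2 gives a d⁸ configuration. Nitro (N-bound nitrite) is a strong-field ligand (high in the spectrochemical series). A 3d d⁸ ion with strong-field ligands gains enough CFSE to favour square planar over tetrahedral. → square planar.
For [Hf(py)4]^4+: Ligand charges: pyridine is neutral. With an overall charge of +4 the hafnium centre must be in the +4 oxidation state. Group 4 minus oxidation state 4 gives a d⁰ configuration. A d⁰ ion has no crystal-field stabilisation preference between square planar and tetrahedral, so four ligands adopt the sterically favoured tetrahedral geometry. → tetrahedral.

[Ni(NO2)4]^2-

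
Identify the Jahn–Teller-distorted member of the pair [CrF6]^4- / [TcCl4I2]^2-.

[CrF6]^4-

[CrF6]^4-: Each fluoride is −1; balancing the −4 overall charge requires Cr(II). Chromium is a group-6 element; Cr(II) is therefore d⁴. Fluoride is a weak-field ligand for a first-row metal, so the complex is high-spin. The t₂g³e_g¹ (high-spin) configuration has an unevenly filled e_g set; the Jahn–Teller theorem predicts a tetragonal distortion (typically axial elongation) to lift the degeneracy.
[TcCl4I2]^2-: Ligand charges: each chloride is −1; each iodide is −1. With an overall charge of −2 the technetium centre must be in the +4 oxidation state. Technetium is a group-7 element; Tc(IV) is therefore d³. The d³ configuration leaves the e_g set evenly filled (or empty) — no strong Jahn–Teller driving force.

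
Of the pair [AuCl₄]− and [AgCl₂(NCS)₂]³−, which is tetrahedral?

[AgCl₂(NCS)₂]³−

For [AuCl₄]−: Each chloride is −1; balancing the −1 overall charge requires Au(III). Au sits in group 11, so the d-electron count is 11 − 3 = 8. A 5d d⁸ ion has a large crystal-field splitting; square planar leaves the high-energy d_{x²−y²} orbital empty and maximises CFSE. → square planar.
For [AgCl₂(NCS)₂]³−: Ligand charges: each chloride is −1; each isothiocyanate is −1. With an overall charge of −3 the silver centre must be in the +1 oxidation state. Ag sits in group 11, so the d-electron count is 11 − 1 = 10. A d¹⁰ ion has no crystal-field stabilisation preference between square planar and tetrahedral, so four ligands adopt the sterically favoured tetrahedral geometry. → tetrahedral.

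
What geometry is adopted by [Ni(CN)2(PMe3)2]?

Ligand charges: each cyanide is −1; trimethylphosphine is neutral. With an overall charge of 0 the nickel centre must be in the +2 oxidation state.
Ni sits in group 10, so the d-electron count is 10 − 2 = 8.
With 4 monodentate ligands the coordination number is 4.
Cyanide and trimethylphosphine are strong-field ligands (high in the spectrochemical series).
A 3d d⁸ ion with strong-field ligands gains enough CFSE to favour square planar over tetrahedral.

square planar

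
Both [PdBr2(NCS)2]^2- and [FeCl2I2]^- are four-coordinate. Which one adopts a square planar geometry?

For [PdBr2(NCS)2]^2-: Summing ligand charges against the −2 overall charge gives an oxidation state of +2 for palladium. Group 10 minus oxidation state 2 gives a d⁸ configuration. A 4d d⁸ ion has a large crystal-field splitting; square planar leaves the high-energy d_{x²−y²} orbital empty and maximises CFSE. → square planar.
For [FeCl2I2]^-: Summing ligand charges against the −1 overall charge gives an oxidation state of +3 for iron. Group 8 minus oxidation state 3 gives a d⁵ configuration. A high-spin d⁵ ion has zero CFSE in either geometry, so four ligands adopt the sterically favoured tetrahedral geometry. → tetrahedral.

[PdBr2(NCS)2]^2-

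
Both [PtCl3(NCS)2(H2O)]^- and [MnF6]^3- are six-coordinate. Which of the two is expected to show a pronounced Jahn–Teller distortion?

[MnF6]^3-

[PtCl3(NCS)2(H2O)]^-: Each chloride is −1; each isothiocyanate is −1; water is neutral; balancing the −1 overall charge requires Pt(IV). Pt sits in group 10, so the d-electron count is 10 − 4 = 6. A 5d ion has a large Δₒ and is invariably low-spin. The d⁶ configuration leaves the e_g set evenly filled (or empty) — no strong Jahn–Teller driving force.
[MnF6]^3-: Each fluoride is −1; balancing the −3 overall charge requires Mn(III). Manganese is a group-7 element; Mn(III) is therefore d⁴. Fluoride is a weak-field ligand for a first-row metal, so the complex is high-spin. The t₂g³e_g¹ (high-spin) configuration has an unevenly filled e_g set; the Jahn–Teller theorem predicts a tetragonal distortion (typically axial elongation) to lift the degeneracy.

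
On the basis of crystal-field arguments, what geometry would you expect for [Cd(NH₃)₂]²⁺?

linear

Ammonia is neutral; balancing the +2 overall charge requires Cd(II).
Group 12 minus oxidation state 2 gives a d¹⁰ configuration.
With 2 monodentate ligands the coordination number is 2.
A d¹⁰ ion with only two ligands adopts a linear arrangement (sp hybridisation; no CFSE preference).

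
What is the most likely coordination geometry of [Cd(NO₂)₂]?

Ligand charges: each nitro (N-bound nitrite) is −1. With an overall charge of 0 the cadmium centre must be in the +2 oxidation state.
Cadmium is a group-12 element; Cd(II) is therefore d¹⁰.
With 2 monodentate ligands the coordination number is 2.
A d¹⁰ ion with only two ligands adopts a linear arrangement (sp hybridisation; no CFSE preference).

linear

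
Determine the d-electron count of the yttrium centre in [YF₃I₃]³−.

Each fluoride is −1; each iodide is −1; balancing the −3 overall charge requires Y(III).
Yttrium is a group-3 element; Y(III) is therefore d⁰.

d⁰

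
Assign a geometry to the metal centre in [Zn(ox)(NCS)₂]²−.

Ligand charges: each oxalate is −2; each isothiocyanate is −1. With an overall charge of −2 the zinc centre must be in the +2 oxidation state.
Zn sits in group 12, so the d-electron count is 12 − 2 = 10.
Counting donor atoms: 1×oxalate (bidentate) → 2 donors; 2×isothiocyanate (monodentate) → 2 donors. Coordination number = 4.
A d¹⁰ ion has no crystal-field stabilisation preference between square planar and tetrahedral, so four ligands adopt the sterically favoured tetrahedral geometry.

tetrahedral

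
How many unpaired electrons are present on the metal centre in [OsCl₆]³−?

1 unpaired electron

Each chloride is −1; balancing the −3 overall charge requires Os(III).
Osmium is a group-8 element; Os(III) is therefore d⁵.
The spin state decides the count: a 5d ion has a large Δₒ and is invariably low-spin.
An octahedral low-spin d⁵ ion is t₂g⁵e_g⁰, giving 1 unpaired electron.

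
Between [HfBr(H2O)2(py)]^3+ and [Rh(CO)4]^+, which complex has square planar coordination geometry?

For [HfBr(H2O)2(py)]^3+: Each bromide is −1; water is neutral; pyridine is neutral; balancing the +3 overall charge requires Hf(IV). Hf sits in group 4, so the d-electron count is 4 − 4 = 0. A d⁰ ion has no crystal-field stabilisation preference between square planar and tetrahedral, so four ligands adopt the sterically favoured tetrahedral geometry. → tetrahedral.
For [Rh(CO)4]^+: Carbonyl is neutral; balancing the +1 overall charge requires Rh(I). Rh sits in group 9, so the d-electron count is 9 − 1 = 8. A 4d d⁸ ion has a large crystal-field splitting; square planar leaves the high-energy d_{x²−y²} orbital empty and maximises CFSE. → square planar.

[Rh(CO)4]^+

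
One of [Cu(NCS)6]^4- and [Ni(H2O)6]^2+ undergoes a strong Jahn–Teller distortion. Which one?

[Cu(NCS)6]^4-

[Cu(NCS)6]^4-: Ligand charges: each isothiocyanate is −1. With an overall charge of −4 the copper centre must be in the +2 oxidation state. Cu sits in group 11, so the d-electron count is 11 − 2 = 9. The t₂g⁶e_g³ configuration has an unevenly filled e_g set; the Jahn–Teller theorem predicts a tetragonal distortion (typically axial elongation) to lift the degeneracy.
[Ni(H2O)6]^2+: Ligand charges: water is neutral. With an overall charge of +2 the nickel centre must be in the +2 oxidation state. Nickel is a group-10 element; Ni(II) is therefore d⁸. The d⁸ configuration leaves the e_g set evenly filled (or empty) — no strong Jahn–Teller driving force.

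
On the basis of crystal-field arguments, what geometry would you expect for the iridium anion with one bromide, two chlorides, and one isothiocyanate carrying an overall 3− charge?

Each bromide is −1; each chloride is −1; each isothiocyanate is −1; balancing the −3 overall charge requires Ir(I).
Ir sits in group 9, so the d-electron count is 9 − 1 = 8.
With 4 monodentate ligands the coordination number is 4.
A 5d d⁸ ion has a large crystal-field splitting; square planar leaves the high-energy d_{x²−y²} orbital empty and maximises CFSE.

square planar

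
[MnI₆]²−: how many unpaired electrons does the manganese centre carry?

3

Ligand charges: each iodide is −1. With an overall charge of −2 the manganese centre must be in the +4 oxidation state.
Group 7 minus oxidation state 4 gives a d³ configuration.
In an octahedral field the d³ configuration is t₂g³e_g⁰ (only one arrangement possible), giving 3 unpaired electrons.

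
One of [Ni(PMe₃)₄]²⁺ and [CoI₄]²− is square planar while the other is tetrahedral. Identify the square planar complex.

[Ni(PMe₃)₄]²⁺

For [Ni(PMe₃)₄]²⁺: Summing ligand charges against the +2 overall charge gives an oxidation state of +2 for nickel. Ni sits in group 10, so the d-electron count is 10 − 2 = 8. Trimethylphosphine is a strong-field ligand (high in the spectrochemical series). A 3d d⁸ ion with strong-field ligands gains enough CFSE to favour square planar over tetrahedral. → square planar.
For [CoI₄]²−: Ligand charges: each iodide is −1. With an overall charge of −2 the cobalt centre must be in the +2 oxidation state. Co sits in group 9, so the d-electron count is 9 − 2 = 7. For a high-spin 3d d⁷ ion with weak-field ligands the small Δₜ gives little square-planar CFSE advantage, so four ligands adopt the sterically favoured tetrahedral geometry. → tetrahedral.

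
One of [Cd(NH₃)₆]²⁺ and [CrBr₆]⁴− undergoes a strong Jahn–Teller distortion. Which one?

[Cd(NH₃)₆]²⁺: Ammonia is neutral; balancing the +2 overall charge requires Cd(II). Group 12 minus oxidation state 2 gives a d¹⁰ configuration. The d¹⁰ configuration leaves the e_g set evenly filled (or empty) — no strong Jahn–Teller driving force.
[CrBr₆]⁴−: Ligand charges: each bromide is −1. With an overall charge of −4 the chromium centre must be in the +2 oxidation state. Group 6 minus oxidation state 2 gives a d⁴ configuration. Bromide is a weak-field ligand for a first-row metal, so the complex is high-spin. The t₂g³e_g¹ (high-spin) configuration has an unevenly filled e_g set; the Jahn–Teller theorem predicts a tetragonal distortion (typically axial elongation) to lift the degeneracy.

[CrBr₆]⁴−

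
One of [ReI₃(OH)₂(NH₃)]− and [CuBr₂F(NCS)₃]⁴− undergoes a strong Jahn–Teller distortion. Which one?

[ReI₃(OH)₂(NH₃)]−: Summing ligand charges against the −1 overall charge gives an oxidation state of +4 for rhenium. Rhenium is a group-7 element; Re(IV) is therefore d³. The d³ configuration leaves the e_g set evenly filled (or empty) — no strong Jahn–Teller driving force.
[CuBr₂F(NCS)₃]⁴−: Each bromide is −1; each fluoride is −1; each isothiocyanate is −1; balancing the −4 overall charge requires Cu(II). Copper is a group-11 element; Cu(II) is therefore d⁹. The t₂g⁶e_g³ configuration has an unevenly filled e_g set; the Jahn–Teller theorem predicts a tetragonal distortion (typically axial elongation) to lift the degeneracy.

[CuBr₂F(NCS)₃]⁴−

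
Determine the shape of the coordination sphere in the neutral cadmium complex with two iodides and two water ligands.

tetrahedral

Summing ligand charges against the 0 overall charge gives an oxidation state of +2 for cadmium.
Group 12 minus oxidation state 2 gives a d¹⁰ configuration.
With 4 monodentate ligands the coordination number is 4.
A d¹⁰ ion has no crystal-field stabilisation preference between square planar and tetrahedral, so four ligands adopt the sterically favoured tetrahedral geometry.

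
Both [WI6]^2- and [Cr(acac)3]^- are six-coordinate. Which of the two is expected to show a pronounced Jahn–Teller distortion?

[Cr(acac)3]^-

[WI6]^2-: Summing ligand charges against the −2 overall charge gives an oxidation state of +4 for tungsten. W sits in group 6, so the d-electron count is 6 − 4 = 2. The d² configuration leaves the e_g set evenly filled (or empty) — no strong Jahn–Teller driving force.
[Cr(acac)3]^-: Ligand charges: each acetylacetonate is −1. With an overall charge of −1 the chromium centre must be in the +2 oxidation state. Group 6 minus oxidation state 2 gives a d⁴ configuration. Acetylacetonate is a weak-field ligand for a first-row metal, so the complex is high-spin. The t₂g³e_g¹ (high-spin) configuration has an unevenly filled e_g set; the Jahn–Teller theorem predicts a tetragonal distortion (typically axial elongation) to lift the degeneracy.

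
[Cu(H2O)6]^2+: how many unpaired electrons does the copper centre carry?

Ligand charges: water is neutral. With an overall charge of +2 the copper centre must be in the +2 oxidation state.
Copper is a group-11 element; Cu(II) is therefore d⁹.
In an octahedral field the d⁹ configuration is t₂g⁶e_g³ (only one arrangement possible), giving 1 unpaired electron.

1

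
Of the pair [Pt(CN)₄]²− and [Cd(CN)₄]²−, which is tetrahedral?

For [Pt(CN)₄]²−: Ligand charges: each cyanide is −1. With an overall charge of −2 the platinum centre must be in the +2 oxidation state. Pt sits in group 10, so the d-electron count is 10 − 2 = 8. A 5d d⁸ ion has a large crystal-field splitting; square planar leaves the high-energy d_{x²−y²} orbital empty and maximises CFSE. → square planar.
For [Cd(CN)₄]²−: Ligand charges: each cyanide is −1. With an overall charge of −2 the cadmium centre must be in the +2 oxidation state. Cd sits in group 12, so the d-electron count is 12 − 2 = 10. A d¹⁰ ion has no crystal-field stabilisation preference between square planar and tetrahedral, so four ligands adopt the sterically favoured tetrahedral geometry. → tetrahedral.

[Cd(CN)₄]²−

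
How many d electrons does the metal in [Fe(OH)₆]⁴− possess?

d⁶

Ligand charges: each hydroxide is −1. With an overall charge of −4 the iron centre must be in the +2 oxidation state.
Group 8 minus oxidation state 2 gives a d⁶ configuration.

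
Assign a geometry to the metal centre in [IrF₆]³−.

octahedral

Ligand charges: each fluoride is −1. With an overall charge of −3 the iridium centre must be in the +3 oxidation state.
Group 9 minus oxidation state 3 gives a d⁶ configuration.
Coordination number: 6.
Six donors around a single metal centre give an octahedral coordination sphere.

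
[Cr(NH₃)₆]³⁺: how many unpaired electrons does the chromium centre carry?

Summing ligand charges against the +3 overall charge gives an oxidation state of +3 for chromium.
Cr sits in group 6, so the d-electron count is 6 − 3 = 3.
In an octahedral field the d³ configuration is t₂g³e_g⁰ (only one arrangement possible), giving 3 unpaired electrons.

3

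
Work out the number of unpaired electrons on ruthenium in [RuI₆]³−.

1

Each iodide is −1; balancing the −3 overall charge requires Ru(III).
Ru sits in group 8, so the d-electron count is 8 − 3 = 5.
The spin state decides the count: a 4d ion has a large Δₒ and is invariably low-spin.
An octahedral low-spin d⁵ ion is t₂g⁵e_g⁰, giving 1 unpaired electron.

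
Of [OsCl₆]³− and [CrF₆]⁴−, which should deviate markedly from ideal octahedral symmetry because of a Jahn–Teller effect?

[CrF₆]⁴−

[OsCl₆]³−: Ligand charges: each chloride is −1. With an overall charge of −3 the osmium centre must be in the +3 oxidation state. Group 8 minus oxidation state 3 gives a d⁵ configuration. A 5d ion has a large Δₒ and is invariably low-spin. The d⁵ configuration leaves the e_g set evenly filled (or empty) — no strong Jahn–Teller driving force.
[CrF₆]⁴−: Ligand charges: each fluoride is −1. With an overall charge of −4 the chromium centre must be in the +2 oxidation state. Cr sits in group 6, so the d-electron count is 6 − 2 = 4. Fluoride is a weak-field ligand for a first-row metal, so the complex is high-spin. The t₂g³e_g¹ (high-spin) configuration has an unevenly filled e_g set; the Jahn–Teller theorem predicts a tetragonal distortion (typically axial elongation) to lift the degeneracy.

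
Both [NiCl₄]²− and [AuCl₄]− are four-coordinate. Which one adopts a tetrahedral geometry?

For [NiCl₄]²−: Ligand charges: each chloride is −1. With an overall charge of −2 the nickel centre must be in the +2 oxidation state. Nickel is a group-10 element; Ni(II) is therefore d⁸. Chloride is a weak-field ligand. With weak-field ligands the CFSE gain from square planar is small, so a 3d d⁸ ion takes the sterically preferred tetrahedral geometry. → tetrahedral.
For [AuCl₄]−: Summing ligand charges against the −1 overall charge gives an oxidation state of +3 for gold. Group 11 minus oxidation state 3 gives a d⁸ configuration. A 5d d⁸ ion has a large crystal-field splitting; square planar leaves the high-energy d_{x²−y²} orbital empty and maximises CFSE. → square planar.

[NiCl₄]²−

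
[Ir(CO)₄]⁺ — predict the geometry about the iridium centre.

square planar

Summing ligand charges against the +1 overall charge gives an oxidation state of +1 for iridium.
Ir sits in group 9, so the d-electron count is 9 − 1 = 8.
With 4 monodentate ligands the coordination number is 4.
A 5d d⁸ ion has a large crystal-field splitting; square planar leaves the high-energy d_{x²−y²} orbital empty and maximises CFSE.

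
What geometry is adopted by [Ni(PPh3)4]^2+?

square planar

Ligand charges: triphenylphosphine is neutral. With an overall charge of +2 the nickel centre must be in the +2 oxidation state.
Ni sits in group 10, so the d-electron count is 10 − 2 = 8.
Coordination number: 4.
Triphenylphosphine is a strong-field ligand (high in the spectrochemical series).
A 3d d⁸ ion with strong-field ligands gains enough CFSE to favour square planar over tetrahedral.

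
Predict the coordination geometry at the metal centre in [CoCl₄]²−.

tetrahedral

Summing ligand charges against the −2 overall charge gives an oxidation state of +2 for cobalt.
Cobalt is a group-9 element; Co(II) is therefore d⁷.
With 4 monodentate ligands the coordination number is 4.
Chloride is a weak-field ligand.
For a high-spin 3d d⁷ ion with weak-field ligands the small Δₜ gives little square-planar CFSE advantage, so four ligands adopt the sterically favoured tetrahedral geometry.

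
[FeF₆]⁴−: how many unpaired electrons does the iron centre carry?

Ligand charges: each fluoride is −1. With an overall charge of −4 the iron centre must be in the +2 oxidation state.
Iron is a group-8 element; Fe(II) is therefore d⁶.
The spin state decides the count: Fluoride is a weak-field ligand for a first-row metal, so the complex is high-spin.
An octahedral high-spin d⁶ ion is t₂g⁴e_g², giving 4 unpaired electrons.

4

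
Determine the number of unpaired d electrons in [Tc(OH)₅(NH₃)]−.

3

Summing ligand charges against the −1 overall charge gives an oxidation state of +4 for technetium.
Technetium is a group-7 element; Tc(IV) is therefore d³.
In an octahedral field the d³ configuration is t₂g³e_g⁰ (only one arrangement possible), giving 3 unpaired electrons.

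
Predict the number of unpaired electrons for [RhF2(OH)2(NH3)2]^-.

0 unpaired electrons

Ligand charges: each fluoride is −1; each hydroxide is −1; ammonia is neutral. With an overall charge of −1 the rhodium centre must be in the +3 oxidation state.
Rh sits in group 9, so the d-electron count is 9 − 3 = 6.
The spin state decides the count: a 4d ion has a large Δₒ and is invariably low-spin.
An octahedral low-spin d⁶ ion is t₂g⁶e_g⁰, giving 0 unpaired electrons.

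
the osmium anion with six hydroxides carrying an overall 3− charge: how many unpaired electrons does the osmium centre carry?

1 unpaired electron

Ligand charges: each hydroxide is −1. With an overall charge of −3 the osmium centre must be in the +3 oxidation state.
Os sits in group 8, so the d-electron count is 8 − 3 = 5.
The spin state decides the count: a 5d ion has a large Δₒ and is invariably low-spin.
An octahedral low-spin d⁵ ion is t₂g⁵e_g⁰, giving 1 unpaired electron.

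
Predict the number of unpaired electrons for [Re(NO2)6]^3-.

2 unpaired electrons

Summing ligand charges against the −3 overall charge gives an oxidation state of +3 for rhenium.
Rhenium is a group-7 element; Re(III) is therefore d⁴.
The spin state decides the count: a 5d ion has a large Δₒ and is invariably low-spin.
An octahedral low-spin d⁴ ion is t₂g⁴e_g⁰, giving 2 unpaired electrons.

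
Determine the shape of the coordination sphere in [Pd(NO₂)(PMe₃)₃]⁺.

Each nitro (N-bound nitrite) is −1; trimethylphosphine is neutral; balancing the +1 overall charge requires Pd(II).
Group 10 minus oxidation state 2 gives a d⁸ configuration.
Coordination number: 4.
A 4d d⁸ ion has a large crystal-field splitting; square planar leaves the high-energy d_{x²−y²} orbital empty and maximises CFSE.

square planar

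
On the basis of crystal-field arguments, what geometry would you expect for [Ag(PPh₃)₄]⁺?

Triphenylphosphine is neutral; balancing the +1 overall charge requires Ag(I).
Ag sits in group 11, so the d-electron count is 11 − 1 = 10.
Coordination number: 4.
A d¹⁰ ion has no crystal-field stabilisation preference between square planar and tetrahedral, so four ligands adopt the sterically favoured tetrahedral geometry.

tetrahedral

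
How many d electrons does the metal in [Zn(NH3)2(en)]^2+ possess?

Summing ligand charges against the +2 overall charge gives an oxidation state of +2 for zinc.
Zinc is a group-12 element; Zn(II) is therefore d¹⁰.

d10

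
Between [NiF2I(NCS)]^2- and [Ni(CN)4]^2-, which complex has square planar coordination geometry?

[Ni(CN)4]^2-

For [NiF2I(NCS)]^2-: Summing ligand charges against the −2 overall charge gives an oxidation state of +2 for nickel. Group 10 minus oxidation state 2 gives a d⁸ configuration. Fluoride, iodide, and isothiocyanate are weak-field ligands. With weak-field ligands the CFSE gain from square planar is small, so a 3d d⁸ ion takes the sterically preferred tetrahedral geometry. → tetrahedral.
For [Ni(CN)4]^2-: Summing ligand charges against the −2 overall charge gives an oxidation state of +2 for nickel. Nickel is a group-10 element; Ni(II) is therefore d⁸. Cyanide is a strong-field ligand (high in the spectrochemical series). A 3d d⁸ ion with strong-field ligands gains enough CFSE to favour square planar over tetrahedral. → square planar.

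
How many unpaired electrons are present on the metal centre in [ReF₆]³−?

Summing ligand charges against the −3 overall charge gives an oxidation state of +3 for rhenium.
Rhenium is a group-7 element; Re(III) is therefore d⁴.
The spin state decides the count: a 5d ion has a large Δₒ and is invariably low-spin.
An octahedral low-spin d⁴ ion is t₂g⁴e_g⁰, giving 2 unpaired electrons.

2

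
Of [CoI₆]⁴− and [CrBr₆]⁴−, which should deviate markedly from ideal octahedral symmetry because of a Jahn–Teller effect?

[CrBr₆]⁴−

[CoI₆]⁴−: Summing ligand charges against the −4 overall charge gives an oxidation state of +2 for cobalt. Group 9 minus oxidation state 2 gives a d⁷ configuration. Iodide is a weak-field ligand for a first-row metal, so the complex is high-spin. The d⁷ configuration leaves the e_g set evenly filled (or empty) — no strong Jahn–Teller driving force.
[CrBr₆]⁴−: Ligand charges: each bromide is −1. With an overall charge of −4 the chromium centre must be in the +2 oxidation state. Cr sits in group 6, so the d-electron count is 6 − 2 = 4. Bromide is a weak-field ligand for a first-row metal, so the complex is high-spin. The t₂g³e_g¹ (high-spin) configuration has an unevenly filled e_g set; the Jahn–Teller theorem predicts a tetragonal distortion (typically axial elongation) to lift the degeneracy.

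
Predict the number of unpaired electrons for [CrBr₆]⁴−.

Ligand charges: each bromide is −1. With an overall charge of −4 the chromium centre must be in the +2 oxidation state.
Group 6 minus oxidation state 2 gives a d⁴ configuration.
The spin state decides the count: Bromide is a weak-field ligand for a first-row metal, so the complex is high-spin.
An octahedral high-spin d⁴ ion is t₂g³e_g¹, giving 4 unpaired electrons.

4 unpaired electrons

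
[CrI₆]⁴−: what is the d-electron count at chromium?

Summing ligand charges against the −4 overall charge gives an oxidation state of +2 for chromium.
Chromium is a group-6 element; Cr(II) is therefore d⁴.

d⁴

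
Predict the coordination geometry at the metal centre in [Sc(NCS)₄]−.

tetrahedral

Ligand charges: each isothiocyanate is −1. With an overall charge of −1 the scandium centre must be in the +3 oxidation state.
Scandium is a group-3 element; Sc(III) is therefore d⁰.
Coordination number: 4.
A d⁰ ion has no crystal-field stabilisation preference between square planar and tetrahedral, so four ligands adopt the sterically favoured tetrahedral geometry.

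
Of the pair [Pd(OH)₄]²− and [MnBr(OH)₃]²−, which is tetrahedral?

[MnBr(OH)₃]²−

For [Pd(OH)₄]²−: Each hydroxide is −1; balancing the −2 overall charge requires Pd(II). Group 10 minus oxidation state 2 gives a d⁸ configuration. A 4d d⁸ ion has a large crystal-field splitting; square planar leaves the high-energy d_{x²−y²} orbital empty and maximises CFSE. → square planar.
For [MnBr(OH)₃]²−: Ligand charges: each bromide is −1; each hydroxide is −1. With an overall charge of −2 the manganese centre must be in the +2 oxidation state. Mn sits in group 7, so the d-electron count is 7 − 2 = 5. A high-spin d⁵ ion has zero CFSE in either geometry, so four ligands adopt the sterically favoured tetrahedral geometry. → tetrahedral.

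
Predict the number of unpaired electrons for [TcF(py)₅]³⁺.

3

Each fluoride is −1; pyridine is neutral; balancing the +3 overall charge requires Tc(IV).
Group 7 minus oxidation state 4 gives a d³ configuration.
In an octahedral field the d³ configuration is t₂g³e_g⁰ (only one arrangement possible), giving 3 unpaired electrons.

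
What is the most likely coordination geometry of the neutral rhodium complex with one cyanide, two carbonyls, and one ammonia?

Summing ligand charges against the 0 overall charge gives an oxidation state of +1 for rhodium.
Group 9 minus oxidation state 1 gives a d⁸ configuration.
Coordination number: 4.
A 4d d⁸ ion has a large crystal-field splitting; square planar leaves the high-energy d_{x²−y²} orbital empty and maximises CFSE.

square planar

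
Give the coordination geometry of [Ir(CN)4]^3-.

square planar

Each cyanide is −1; balancing the −3 overall charge requires Ir(I).
Ir sits in group 9, so the d-electron count is 9 − 1 = 8.
Coordination number: 4.
A 5d d⁸ ion has a large crystal-field splitting; square planar leaves the high-energy d_{x²−y²} orbital empty and maximises CFSE.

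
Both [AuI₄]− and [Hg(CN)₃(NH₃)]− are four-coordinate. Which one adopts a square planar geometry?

For [AuI₄]−: Each iodide is −1; balancing the −1 overall charge requires Au(III). Gold is a group-11 element; Au(III) is therefore d⁸. A 5d d⁸ ion has a large crystal-field splitting; square planar leaves the high-energy d_{x²−y²} orbital empty and maximises CFSE. → square planar.
For [Hg(CN)₃(NH₃)]−: Ligand charges: each cyanide is −1; ammonia is neutral. With an overall charge of −1 the mercury centre must be in the +2 oxidation state. Mercury is a group-12 element; Hg(II) is therefore d¹⁰. A d¹⁰ ion has no crystal-field stabilisation preference between square planar and tetrahedral, so four ligands adopt the sterically favoured tetrahedral geometry. → tetrahedral.

[AuI₄]−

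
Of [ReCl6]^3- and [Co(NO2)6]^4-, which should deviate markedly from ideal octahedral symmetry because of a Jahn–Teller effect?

[ReCl6]^3-: Ligand charges: each chloride is −1. With an overall charge of −3 the rhenium centre must be in the +3 oxidation state. Re sits in group 7, so the d-electron count is 7 − 3 = 4. A 5d ion has a large Δₒ and is invariably low-spin. The d⁴ configuration leaves the e_g set evenly filled (or empty) — no strong Jahn–Teller driving force.
[Co(NO2)6]^4-: Summing ligand charges against the −4 overall charge gives an oxidation state of +2 for cobalt. Co sits in group 9, so the d-electron count is 9 − 2 = 7. Nitro (N-bound nitrite) is a strong-field ligand (high in the spectrochemical series) for a first-row metal, so the complex is low-spin. The t₂g⁶e_g¹ (low-spin) configuration has an unevenly filled e_g set; the Jahn–Teller theorem predicts a tetragonal distortion (typically axial elongation) to lift the degeneracy.

[Co(NO2)6]^4-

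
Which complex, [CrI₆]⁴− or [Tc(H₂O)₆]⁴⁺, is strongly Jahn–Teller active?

[CrI₆]⁴−

[CrI₆]⁴−: Each iodide is −1; balancing the −4 overall charge requires Cr(II). Cr sits in group 6, so the d-electron count is 6 − 2 = 4. Iodide is a weak-field ligand for a first-row metal, so the complex is high-spin. The t₂g³e_g¹ (high-spin) configuration has an unevenly filled e_g set; the Jahn–Teller theorem predicts a tetragonal distortion (typically axial elongation) to lift the degeneracy.
[Tc(H₂O)₆]⁴⁺: Ligand charges: water is neutral. With an overall charge of +4 the technetium centre must be in the +4 oxidation state. Group 7 minus oxidation state 4 gives a d³ configuration. The d³ configuration leaves the e_g set evenly filled (or empty) — no strong Jahn–Teller driving force.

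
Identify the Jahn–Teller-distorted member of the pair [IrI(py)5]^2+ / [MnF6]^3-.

[IrI(py)5]^2+: Each iodide is −1; pyridine is neutral; balancing the +2 overall charge requires Ir(III). Iridium is a group-9 element; Ir(III) is therefore d⁶. A 5d ion has a large Δₒ and is invariably low-spin. The d⁶ configuration leaves the e_g set evenly filled (or empty) — no strong Jahn–Teller driving force.
[MnF6]^3-: Summing ligand charges against the −3 overall charge gives an oxidation state of +3 for manganese. Mn sits in group 7, so the d-electron count is 7 − 3 = 4. Fluoride is a weak-field ligand for a first-row metal, so the complex is high-spin. The t₂g³e_g¹ (high-spin) configuration has an unevenly filled e_g set; the Jahn–Teller theorem predicts a tetragonal distortion (typically axial elongation) to lift the degeneracy.

[MnF6]^3-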